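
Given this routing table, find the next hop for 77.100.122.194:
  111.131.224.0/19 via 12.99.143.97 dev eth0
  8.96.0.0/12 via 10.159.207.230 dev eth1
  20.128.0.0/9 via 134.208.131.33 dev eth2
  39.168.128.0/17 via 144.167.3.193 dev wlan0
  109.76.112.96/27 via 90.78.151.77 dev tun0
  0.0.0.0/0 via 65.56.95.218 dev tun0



Longest prefix match for 77.100.122.194:
  /19 111.131.224.0: no
  /12 8.96.0.0: no
  /9 20.128.0.0: no
  /17 39.168.128.0: no
  /27 109.76.112.96: no
  /0 0.0.0.0: MATCH
Selected: next-hop 65.56.95.218 via tun0 (matched /0)


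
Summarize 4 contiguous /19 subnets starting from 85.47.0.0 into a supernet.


Original prefix: /19
Number of subnets: 4 = 2^2
New prefix = 19 - 2 = 17
Supernet: 85.47.0.0/17


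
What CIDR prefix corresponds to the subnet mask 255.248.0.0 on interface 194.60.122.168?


Binary: 11111111.11111000.00000000.00000000
Count leading 1s
Prefix: /13


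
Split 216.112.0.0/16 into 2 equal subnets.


New prefix = 16 + 1 = 17
Each subnet has 32768 addresses
  216.112.0.0/17
  216.112.128.0/17
Subnets: 216.112.0.0/17, 216.112.128.0/17


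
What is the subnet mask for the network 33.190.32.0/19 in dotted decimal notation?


/19 means 19 network bits, 13 host bits
Binary: 11111111111111111110000000000000
Mask: 255.255.224.0


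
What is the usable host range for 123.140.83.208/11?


Network: 123.128.0.0
Broadcast: 123.159.255.255
First usable = network + 1
Last usable = broadcast - 1
Range: 123.128.0.1 to 123.159.255.254


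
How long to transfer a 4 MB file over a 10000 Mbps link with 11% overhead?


Effective throughput = 10000 * (1 - 11/100) = 8900 Mbps
File size in Mb = 4 * 8 = 32 Mb
Time = 32 / 8900
Time = 0.0036 seconds


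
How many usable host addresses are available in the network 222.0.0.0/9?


Host bits = 32 - 9 = 23
Total addresses = 2^23 = 8388608
Usable = total - 2 (network and broadcast)
Usable hosts: 8388606


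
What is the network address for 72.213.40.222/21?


IP:   01001000.11010101.00101000.11011110
Mask: 11111111.11111111.11111000.00000000
AND operation:
Net:  01001000.11010101.00101000.00000000
Network: 72.213.40.0/21


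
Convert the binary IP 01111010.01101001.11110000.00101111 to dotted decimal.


01111010 = 122
01101001 = 105
11110000 = 240
00101111 = 47
IP: 122.105.240.47


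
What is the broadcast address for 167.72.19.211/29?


Network: 167.72.19.208/29
Host bits = 3
Set all host bits to 1:
Broadcast: 167.72.19.215


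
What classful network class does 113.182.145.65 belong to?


First octet: 113
Binary: 01110001
0xxxxxxx -> Class A (1-126)
Class A, default mask 255.0.0.0 (/8)


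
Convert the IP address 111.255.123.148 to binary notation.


111 = 01101111
255 = 11111111
123 = 01111011
148 = 10010100
Binary: 01101111.11111111.01111011.10010100


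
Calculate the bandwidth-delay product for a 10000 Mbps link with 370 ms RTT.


BDP = bandwidth * RTT
= 10000 Mbps * 370 ms
= 10000 * 1e6 * 370 / 1000 bits
= 3700000000 bits
= 462500000 bytes
= 451660.1562 KB
BDP = 3700000000 bits (462500000 bytes)


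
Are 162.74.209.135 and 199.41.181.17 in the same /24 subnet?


Mask: 255.255.255.0
162.74.209.135 AND mask = 162.74.209.0
199.41.181.17 AND mask = 199.41.181.0
No, different subnets (162.74.209.0 vs 199.41.181.0)


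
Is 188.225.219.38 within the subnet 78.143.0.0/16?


Subnet network: 78.143.0.0
Test IP AND mask: 188.225.0.0
No, 188.225.219.38 is not in 78.143.0.0/16


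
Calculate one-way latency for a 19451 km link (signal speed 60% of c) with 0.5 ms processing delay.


Speed = 0.6 * 3e5 km/s = 180000 km/s
Propagation delay = 19451 / 180000 = 0.1081 s = 108.0611 ms
Processing delay = 0.5 ms
Total one-way latency = 108.5611 ms


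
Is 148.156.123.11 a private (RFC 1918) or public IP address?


RFC 1918 private ranges:
  10.0.0.0/8 (10.0.0.0 - 10.255.255.255)
  172.16.0.0/12 (172.16.0.0 - 172.31.255.255)
  192.168.0.0/16 (192.168.0.0 - 192.168.255.255)
Public (not in any RFC 1918 range)


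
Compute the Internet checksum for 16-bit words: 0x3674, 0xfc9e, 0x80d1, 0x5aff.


Sum all words (with carry folding):
+ 0x3674 = 0x3674
+ 0xfc9e = 0x3313
+ 0x80d1 = 0xb3e4
+ 0x5aff = 0x0ee4
One's complement: ~0x0ee4
Checksum = 0xf11b


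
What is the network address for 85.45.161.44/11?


IP:   01010101.00101101.10100001.00101100
Mask: 11111111.11100000.00000000.00000000
AND operation:
Net:  01010101.00100000.00000000.00000000
Network: 85.32.0.0/11


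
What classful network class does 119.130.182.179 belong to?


First octet: 119
Binary: 01110111
0xxxxxxx -> Class A (1-126)
Class A, default mask 255.0.0.0 (/8)


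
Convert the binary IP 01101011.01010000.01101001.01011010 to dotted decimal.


01101011 = 107
01010000 = 80
01101001 = 105
01011010 = 90
IP: 107.80.105.90


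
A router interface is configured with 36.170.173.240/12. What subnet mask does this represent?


/12 means 12 network bits, 20 host bits
Binary: 11111111111100000000000000000000
Mask: 255.240.0.0


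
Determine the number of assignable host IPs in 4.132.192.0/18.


Host bits = 32 - 18 = 14
Total addresses = 2^14 = 16384
Usable = total - 2 (network and broadcast)
Usable hosts: 16382


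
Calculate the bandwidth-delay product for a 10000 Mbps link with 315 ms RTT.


BDP = bandwidth * RTT
= 10000 Mbps * 315 ms
= 10000 * 1e6 * 315 / 1000 bits
= 3150000000 bits
= 393750000 bytes
= 384521.4844 KB
BDP = 3150000000 bits (393750000 bytes)


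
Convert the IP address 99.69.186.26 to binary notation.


99 = 01100011
69 = 01000101
186 = 10111010
26 = 00011010
Binary: 01100011.01000101.10111010.00011010


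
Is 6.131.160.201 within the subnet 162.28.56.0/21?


Subnet network: 162.28.56.0
Test IP AND mask: 6.131.160.0
No, 6.131.160.201 is not in 162.28.56.0/21


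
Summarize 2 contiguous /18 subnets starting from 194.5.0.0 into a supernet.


Original prefix: /18
Number of subnets: 2 = 2^1
New prefix = 18 - 1 = 17
Supernet: 194.5.0.0/17


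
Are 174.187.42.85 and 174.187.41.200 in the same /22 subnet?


Mask: 255.255.252.0
174.187.42.85 AND mask = 174.187.40.0
174.187.41.200 AND mask = 174.187.40.0
Yes, same subnet (174.187.40.0)


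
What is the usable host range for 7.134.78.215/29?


Network: 7.134.78.208
Broadcast: 7.134.78.215
First usable = network + 1
Last usable = broadcast - 1
Range: 7.134.78.209 to 7.134.78.214


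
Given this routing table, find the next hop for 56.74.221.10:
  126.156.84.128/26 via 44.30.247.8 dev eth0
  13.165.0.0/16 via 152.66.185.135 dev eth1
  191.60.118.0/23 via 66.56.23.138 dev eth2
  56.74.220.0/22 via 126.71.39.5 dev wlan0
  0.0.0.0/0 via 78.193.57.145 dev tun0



Longest prefix match for 56.74.221.10:
  /26 126.156.84.128: no
  /16 13.165.0.0: no
  /23 191.60.118.0: no
  /22 56.74.220.0: MATCH
  /0 0.0.0.0: MATCH
Selected: next-hop 126.71.39.5 via wlan0 (matched /22)


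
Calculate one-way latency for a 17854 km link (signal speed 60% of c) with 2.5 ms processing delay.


Speed = 0.6 * 3e5 km/s = 180000 km/s
Propagation delay = 17854 / 180000 = 0.0992 s = 99.1889 ms
Processing delay = 2.5 ms
Total one-way latency = 101.6889 ms


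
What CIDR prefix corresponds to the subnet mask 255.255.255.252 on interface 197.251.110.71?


Binary: 11111111.11111111.11111111.11111100
Count leading 1s
Prefix: /30


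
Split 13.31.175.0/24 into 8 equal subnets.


New prefix = 24 + 3 = 27
Each subnet has 32 addresses
  13.31.175.0/27
  13.31.175.32/27
  13.31.175.64/27
  13.31.175.96/27
  13.31.175.128/27
  13.31.175.160/27
  13.31.175.192/27
  13.31.175.224/27
Subnets: 13.31.175.0/27, 13.31.175.32/27, 13.31.175.64/27, 13.31.175.96/27, 13.31.175.128/27, 13.31.175.160/27, 13.31.175.192/27, 13.31.175.224/27


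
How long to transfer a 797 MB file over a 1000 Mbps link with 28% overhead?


Effective throughput = 1000 * (1 - 28/100) = 720 Mbps
File size in Mb = 797 * 8 = 6376 Mb
Time = 6376 / 720
Time = 8.8556 seconds


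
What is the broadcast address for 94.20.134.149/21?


Network: 94.20.128.0/21
Host bits = 11
Set all host bits to 1:
Broadcast: 94.20.135.255


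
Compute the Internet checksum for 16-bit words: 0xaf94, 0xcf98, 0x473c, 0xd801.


Sum all words (with carry folding):
+ 0xaf94 = 0xaf94
+ 0xcf98 = 0x7f2d
+ 0x473c = 0xc669
+ 0xd801 = 0x9e6b
One's complement: ~0x9e6b
Checksum = 0x6194


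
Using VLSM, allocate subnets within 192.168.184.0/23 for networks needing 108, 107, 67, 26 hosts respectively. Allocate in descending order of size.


108 hosts -> /25 (126 usable): 192.168.184.0/25
107 hosts -> /25 (126 usable): 192.168.184.128/25
67 hosts -> /25 (126 usable): 192.168.185.0/25
26 hosts -> /27 (30 usable): 192.168.185.128/27
Allocation: 192.168.184.0/25 (108 hosts, 126 usable); 192.168.184.128/25 (107 hosts, 126 usable); 192.168.185.0/25 (67 hosts, 126 usable); 192.168.185.128/27 (26 hosts, 30 usable)


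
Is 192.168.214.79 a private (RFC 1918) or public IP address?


RFC 1918 private ranges:
  10.0.0.0/8 (10.0.0.0 - 10.255.255.255)
  172.16.0.0/12 (172.16.0.0 - 172.31.255.255)
  192.168.0.0/16 (192.168.0.0 - 192.168.255.255)
Private (in 192.168.0.0/16)


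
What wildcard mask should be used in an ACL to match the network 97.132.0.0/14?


Subnet mask: 255.252.0.0
Wildcard = 255.255.255.255 - subnet mask
255 - 255 = 0
255 - 252 = 3
255 - 0 = 255
255 - 0 = 255
Wildcard: 0.3.255.255


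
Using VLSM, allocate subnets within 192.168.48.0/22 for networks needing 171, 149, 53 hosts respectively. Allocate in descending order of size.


171 hosts -> /24 (254 usable): 192.168.48.0/24
149 hosts -> /24 (254 usable): 192.168.49.0/24
53 hosts -> /26 (62 usable): 192.168.50.0/26
Allocation: 192.168.48.0/24 (171 hosts, 254 usable); 192.168.49.0/24 (149 hosts, 254 usable); 192.168.50.0/26 (53 hosts, 62 usable)


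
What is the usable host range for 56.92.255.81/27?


Network: 56.92.255.64
Broadcast: 56.92.255.95
First usable = network + 1
Last usable = broadcast - 1
Range: 56.92.255.65 to 56.92.255.94


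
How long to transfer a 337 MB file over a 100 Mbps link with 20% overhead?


Effective throughput = 100 * (1 - 20/100) = 80 Mbps
File size in Mb = 337 * 8 = 2696 Mb
Time = 2696 / 80
Time = 33.7 seconds


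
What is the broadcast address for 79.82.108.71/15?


Network: 79.82.0.0/15
Host bits = 17
Set all host bits to 1:
Broadcast: 79.83.255.255


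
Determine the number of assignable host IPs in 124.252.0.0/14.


Host bits = 32 - 14 = 18
Total addresses = 2^18 = 262144
Usable = total - 2 (network and broadcast)
Usable hosts: 262142


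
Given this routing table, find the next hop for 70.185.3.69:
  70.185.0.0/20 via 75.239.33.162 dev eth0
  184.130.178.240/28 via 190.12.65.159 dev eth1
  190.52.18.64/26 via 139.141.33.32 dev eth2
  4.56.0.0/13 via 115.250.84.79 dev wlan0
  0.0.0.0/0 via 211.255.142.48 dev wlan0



Longest prefix match for 70.185.3.69:
  /20 70.185.0.0: MATCH
  /28 184.130.178.240: no
  /26 190.52.18.64: no
  /13 4.56.0.0: no
  /0 0.0.0.0: MATCH
Selected: next-hop 75.239.33.162 via eth0 (matched /20)


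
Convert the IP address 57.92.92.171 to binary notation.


57 = 00111001
92 = 01011100
92 = 01011100
171 = 10101011
Binary: 00111001.01011100.01011100.10101011


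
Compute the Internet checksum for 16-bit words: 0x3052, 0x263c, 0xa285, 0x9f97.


Sum all words (with carry folding):
+ 0x3052 = 0x3052
+ 0x263c = 0x568e
+ 0xa285 = 0xf913
+ 0x9f97 = 0x98ab
One's complement: ~0x98ab
Checksum = 0x6754


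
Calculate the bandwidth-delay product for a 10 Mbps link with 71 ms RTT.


BDP = bandwidth * RTT
= 10 Mbps * 71 ms
= 10 * 1e6 * 71 / 1000 bits
= 710000 bits
= 88750 bytes
= 86.6699 KB
BDP = 710000 bits (88750 bytes)


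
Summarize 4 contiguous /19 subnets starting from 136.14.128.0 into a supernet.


Original prefix: /19
Number of subnets: 4 = 2^2
New prefix = 19 - 2 = 17
Supernet: 136.14.128.0/17


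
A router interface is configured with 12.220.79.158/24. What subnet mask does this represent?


/24 means 24 network bits, 8 host bits
Binary: 11111111111111111111111100000000
Mask: 255.255.255.0


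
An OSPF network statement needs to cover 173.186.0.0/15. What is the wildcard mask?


Subnet mask: 255.254.0.0
Wildcard = 255.255.255.255 - subnet mask
255 - 255 = 0
255 - 254 = 1
255 - 0 = 255
255 - 0 = 255
Wildcard: 0.1.255.255


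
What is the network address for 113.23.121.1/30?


IP:   01110001.00010111.01111001.00000001
Mask: 11111111.11111111.11111111.11111100
AND operation:
Net:  01110001.00010111.01111001.00000000
Network: 113.23.121.0/30


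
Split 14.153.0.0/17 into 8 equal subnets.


New prefix = 17 + 3 = 20
Each subnet has 4096 addresses
  14.153.0.0/20
  14.153.16.0/20
  14.153.32.0/20
  14.153.48.0/20
  14.153.64.0/20
  14.153.80.0/20
  14.153.96.0/20
  14.153.112.0/20
Subnets: 14.153.0.0/20, 14.153.16.0/20, 14.153.32.0/20, 14.153.48.0/20, 14.153.64.0/20, 14.153.80.0/20, 14.153.96.0/20, 14.153.112.0/20


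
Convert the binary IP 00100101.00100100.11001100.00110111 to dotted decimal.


00100101 = 37
00100100 = 36
11001100 = 204
00110111 = 55
IP: 37.36.204.55


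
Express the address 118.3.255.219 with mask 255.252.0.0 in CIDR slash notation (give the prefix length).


Binary: 11111111.11111100.00000000.00000000
Count leading 1s
Prefix: /14


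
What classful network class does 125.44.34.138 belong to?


First octet: 125
Binary: 01111101
0xxxxxxx -> Class A (1-126)
Class A, default mask 255.0.0.0 (/8)


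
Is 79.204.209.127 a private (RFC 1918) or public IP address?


RFC 1918 private ranges:
  10.0.0.0/8 (10.0.0.0 - 10.255.255.255)
  172.16.0.0/12 (172.16.0.0 - 172.31.255.255)
  192.168.0.0/16 (192.168.0.0 - 192.168.255.255)
Public (not in any RFC 1918 range)


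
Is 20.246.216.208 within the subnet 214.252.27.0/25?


Subnet network: 214.252.27.0
Test IP AND mask: 20.246.216.128
No, 20.246.216.208 is not in 214.252.27.0/25


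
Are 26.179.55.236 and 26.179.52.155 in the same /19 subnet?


Mask: 255.255.224.0
26.179.55.236 AND mask = 26.179.32.0
26.179.52.155 AND mask = 26.179.32.0
Yes, same subnet (26.179.32.0)


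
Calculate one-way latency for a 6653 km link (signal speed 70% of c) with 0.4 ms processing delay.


Speed = 0.7 * 3e5 km/s = 210000 km/s
Propagation delay = 6653 / 210000 = 0.0317 s = 31.681 ms
Processing delay = 0.4 ms
Total one-way latency = 32.081 ms


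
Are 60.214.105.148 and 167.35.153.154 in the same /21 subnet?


Mask: 255.255.248.0
60.214.105.148 AND mask = 60.214.104.0
167.35.153.154 AND mask = 167.35.152.0
No, different subnets (60.214.104.0 vs 167.35.152.0)


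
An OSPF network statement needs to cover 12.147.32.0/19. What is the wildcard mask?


Subnet mask: 255.255.224.0
Wildcard = 255.255.255.255 - subnet mask
255 - 255 = 0
255 - 255 = 0
255 - 224 = 31
255 - 0 = 255
Wildcard: 0.0.31.255


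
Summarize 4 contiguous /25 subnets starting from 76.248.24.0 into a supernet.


Original prefix: /25
Number of subnets: 4 = 2^2
New prefix = 25 - 2 = 23
Supernet: 76.248.24.0/23


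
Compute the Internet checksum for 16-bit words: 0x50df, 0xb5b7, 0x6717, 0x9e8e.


Sum all words (with carry folding):
+ 0x50df = 0x50df
+ 0xb5b7 = 0x0697
+ 0x6717 = 0x6dae
+ 0x9e8e = 0x0c3d
One's complement: ~0x0c3d
Checksum = 0xf3c2


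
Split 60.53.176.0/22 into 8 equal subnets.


New prefix = 22 + 3 = 25
Each subnet has 128 addresses
  60.53.176.0/25
  60.53.176.128/25
  60.53.177.0/25
  60.53.177.128/25
  60.53.178.0/25
  60.53.178.128/25
  60.53.179.0/25
  60.53.179.128/25
Subnets: 60.53.176.0/25, 60.53.176.128/25, 60.53.177.0/25, 60.53.177.128/25, 60.53.178.0/25, 60.53.178.128/25, 60.53.179.0/25, 60.53.179.128/25


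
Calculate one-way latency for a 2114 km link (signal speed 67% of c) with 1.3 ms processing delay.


Speed = 0.67 * 3e5 km/s = 201000 km/s
Propagation delay = 2114 / 201000 = 0.0105 s = 10.5174 ms
Processing delay = 1.3 ms
Total one-way latency = 11.8174 ms


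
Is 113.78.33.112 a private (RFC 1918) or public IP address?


RFC 1918 private ranges:
  10.0.0.0/8 (10.0.0.0 - 10.255.255.255)
  172.16.0.0/12 (172.16.0.0 - 172.31.255.255)
  192.168.0.0/16 (192.168.0.0 - 192.168.255.255)
Public (not in any RFC 1918 range)


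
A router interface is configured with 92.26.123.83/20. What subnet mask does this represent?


/20 means 20 network bits, 12 host bits
Binary: 11111111111111111111000000000000
Mask: 255.255.240.0


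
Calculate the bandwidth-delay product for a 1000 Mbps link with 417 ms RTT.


BDP = bandwidth * RTT
= 1000 Mbps * 417 ms
= 1000 * 1e6 * 417 / 1000 bits
= 417000000 bits
= 52125000 bytes
= 50903.3203 KB
BDP = 417000000 bits (52125000 bytes)


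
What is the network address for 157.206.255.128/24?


IP:   10011101.11001110.11111111.10000000
Mask: 11111111.11111111.11111111.00000000
AND operation:
Net:  10011101.11001110.11111111.00000000
Network: 157.206.255.0/24


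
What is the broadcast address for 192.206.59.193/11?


Network: 192.192.0.0/11
Host bits = 21
Set all host bits to 1:
Broadcast: 192.223.255.255


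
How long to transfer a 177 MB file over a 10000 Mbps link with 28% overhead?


Effective throughput = 10000 * (1 - 28/100) = 7200 Mbps
File size in Mb = 177 * 8 = 1416 Mb
Time = 1416 / 7200
Time = 0.1967 seconds


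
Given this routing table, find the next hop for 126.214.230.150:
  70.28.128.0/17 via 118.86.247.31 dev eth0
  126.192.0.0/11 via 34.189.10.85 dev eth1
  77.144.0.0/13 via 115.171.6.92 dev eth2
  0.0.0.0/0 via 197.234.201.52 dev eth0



Longest prefix match for 126.214.230.150:
  /17 70.28.128.0: no
  /11 126.192.0.0: MATCH
  /13 77.144.0.0: no
  /0 0.0.0.0: MATCH
Selected: next-hop 34.189.10.85 via eth1 (matched /11)


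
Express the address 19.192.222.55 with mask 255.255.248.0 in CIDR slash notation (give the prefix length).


Binary: 11111111.11111111.11111000.00000000
Count leading 1s
Prefix: /21


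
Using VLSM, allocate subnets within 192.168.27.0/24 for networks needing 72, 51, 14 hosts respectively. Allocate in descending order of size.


72 hosts -> /25 (126 usable): 192.168.27.0/25
51 hosts -> /26 (62 usable): 192.168.27.128/26
14 hosts -> /28 (14 usable): 192.168.27.192/28
Allocation: 192.168.27.0/25 (72 hosts, 126 usable); 192.168.27.128/26 (51 hosts, 62 usable); 192.168.27.192/28 (14 hosts, 14 usable)


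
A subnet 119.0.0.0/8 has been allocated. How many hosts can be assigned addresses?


Host bits = 32 - 8 = 24
Total addresses = 2^24 = 16777216
Usable = total - 2 (network and broadcast)
Usable hosts: 16777214


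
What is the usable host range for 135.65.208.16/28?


Network: 135.65.208.16
Broadcast: 135.65.208.31
First usable = network + 1
Last usable = broadcast - 1
Range: 135.65.208.17 to 135.65.208.30


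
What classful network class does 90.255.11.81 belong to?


First octet: 90
Binary: 01011010
0xxxxxxx -> Class A (1-126)
Class A, default mask 255.0.0.0 (/8)


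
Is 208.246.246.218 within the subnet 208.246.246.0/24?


Subnet network: 208.246.246.0
Test IP AND mask: 208.246.246.0
Yes, 208.246.246.218 is in 208.246.246.0/24


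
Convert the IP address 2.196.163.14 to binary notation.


2 = 00000010
196 = 11000100
163 = 10100011
14 = 00001110
Binary: 00000010.11000100.10100011.00001110


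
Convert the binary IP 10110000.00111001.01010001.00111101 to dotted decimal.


10110000 = 176
00111001 = 57
01010001 = 81
00111101 = 61
IP: 176.57.81.61


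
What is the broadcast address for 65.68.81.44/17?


Network: 65.68.0.0/17
Host bits = 15
Set all host bits to 1:
Broadcast: 65.68.127.255


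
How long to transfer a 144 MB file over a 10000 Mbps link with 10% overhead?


Effective throughput = 10000 * (1 - 10/100) = 9000 Mbps
File size in Mb = 144 * 8 = 1152 Mb
Time = 1152 / 9000
Time = 0.128 seconds


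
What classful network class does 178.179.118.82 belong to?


First octet: 178
Binary: 10110010
10xxxxxx -> Class B (128-191)
Class B, default mask 255.255.0.0 (/16)


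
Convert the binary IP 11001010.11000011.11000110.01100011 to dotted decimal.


11001010 = 202
11000011 = 195
11000110 = 198
01100011 = 99
IP: 202.195.198.99


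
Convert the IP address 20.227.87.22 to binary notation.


20 = 00010100
227 = 11100011
87 = 01010111
22 = 00010110
Binary: 00010100.11100011.01010111.00010110


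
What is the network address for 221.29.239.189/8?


IP:   11011101.00011101.11101111.10111101
Mask: 11111111.00000000.00000000.00000000
AND operation:
Net:  11011101.00000000.00000000.00000000
Network: 221.0.0.0/8


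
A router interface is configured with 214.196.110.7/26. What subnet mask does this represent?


/26 means 26 network bits, 6 host bits
Binary: 11111111111111111111111111000000
Mask: 255.255.255.192


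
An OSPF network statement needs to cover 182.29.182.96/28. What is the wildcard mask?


Subnet mask: 255.255.255.240
Wildcard = 255.255.255.255 - subnet mask
255 - 255 = 0
255 - 255 = 0
255 - 255 = 0
255 - 240 = 15
Wildcard: 0.0.0.15


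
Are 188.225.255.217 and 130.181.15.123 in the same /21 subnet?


Mask: 255.255.248.0
188.225.255.217 AND mask = 188.225.248.0
130.181.15.123 AND mask = 130.181.8.0
No, different subnets (188.225.248.0 vs 130.181.8.0)


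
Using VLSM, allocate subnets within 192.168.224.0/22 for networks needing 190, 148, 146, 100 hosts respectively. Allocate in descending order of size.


190 hosts -> /24 (254 usable): 192.168.224.0/24
148 hosts -> /24 (254 usable): 192.168.225.0/24
146 hosts -> /24 (254 usable): 192.168.226.0/24
100 hosts -> /25 (126 usable): 192.168.227.0/25
Allocation: 192.168.224.0/24 (190 hosts, 254 usable); 192.168.225.0/24 (148 hosts, 254 usable); 192.168.226.0/24 (146 hosts, 254 usable); 192.168.227.0/25 (100 hosts, 126 usable)


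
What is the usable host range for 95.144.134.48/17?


Network: 95.144.128.0
Broadcast: 95.144.255.255
First usable = network + 1
Last usable = broadcast - 1
Range: 95.144.128.1 to 95.144.255.254


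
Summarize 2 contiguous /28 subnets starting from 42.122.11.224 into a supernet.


Original prefix: /28
Number of subnets: 2 = 2^1
New prefix = 28 - 1 = 27
Supernet: 42.122.11.224/27


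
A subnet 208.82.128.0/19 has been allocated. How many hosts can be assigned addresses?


Host bits = 32 - 19 = 13
Total addresses = 2^13 = 8192
Usable = total - 2 (network and broadcast)
Usable hosts: 8190


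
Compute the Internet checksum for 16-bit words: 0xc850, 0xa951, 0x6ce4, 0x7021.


Sum all words (with carry folding):
+ 0xc850 = 0xc850
+ 0xa951 = 0x71a2
+ 0x6ce4 = 0xde86
+ 0x7021 = 0x4ea8
One's complement: ~0x4ea8
Checksum = 0xb157


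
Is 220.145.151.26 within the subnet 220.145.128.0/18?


Subnet network: 220.145.128.0
Test IP AND mask: 220.145.128.0
Yes, 220.145.151.26 is in 220.145.128.0/18


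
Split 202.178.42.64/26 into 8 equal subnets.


New prefix = 26 + 3 = 29
Each subnet has 8 addresses
  202.178.42.64/29
  202.178.42.72/29
  202.178.42.80/29
  202.178.42.88/29
  202.178.42.96/29
  202.178.42.104/29
  202.178.42.112/29
  202.178.42.120/29
Subnets: 202.178.42.64/29, 202.178.42.72/29, 202.178.42.80/29, 202.178.42.88/29, 202.178.42.96/29, 202.178.42.104/29, 202.178.42.112/29, 202.178.42.120/29


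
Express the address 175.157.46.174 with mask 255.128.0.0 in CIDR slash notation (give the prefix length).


Binary: 11111111.10000000.00000000.00000000
Count leading 1s
Prefix: /9


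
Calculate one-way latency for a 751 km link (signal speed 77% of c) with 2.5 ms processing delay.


Speed = 0.77 * 3e5 km/s = 231000 km/s
Propagation delay = 751 / 231000 = 0.0033 s = 3.2511 ms
Processing delay = 2.5 ms
Total one-way latency = 5.7511 ms


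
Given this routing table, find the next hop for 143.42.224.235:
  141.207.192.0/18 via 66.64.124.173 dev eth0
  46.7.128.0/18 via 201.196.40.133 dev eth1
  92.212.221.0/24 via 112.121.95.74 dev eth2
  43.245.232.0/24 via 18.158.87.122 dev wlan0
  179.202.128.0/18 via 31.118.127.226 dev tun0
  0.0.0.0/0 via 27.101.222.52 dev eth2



Longest prefix match for 143.42.224.235:
  /18 141.207.192.0: no
  /18 46.7.128.0: no
  /24 92.212.221.0: no
  /24 43.245.232.0: no
  /18 179.202.128.0: no
  /0 0.0.0.0: MATCH
Selected: next-hop 27.101.222.52 via eth2 (matched /0)


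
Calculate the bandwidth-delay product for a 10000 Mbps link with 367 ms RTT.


BDP = bandwidth * RTT
= 10000 Mbps * 367 ms
= 10000 * 1e6 * 367 / 1000 bits
= 3670000000 bits
= 458750000 bytes
= 447998.0469 KB
BDP = 3670000000 bits (458750000 bytes)


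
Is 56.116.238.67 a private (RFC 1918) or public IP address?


RFC 1918 private ranges:
  10.0.0.0/8 (10.0.0.0 - 10.255.255.255)
  172.16.0.0/12 (172.16.0.0 - 172.31.255.255)
  192.168.0.0/16 (192.168.0.0 - 192.168.255.255)
Public (not in any RFC 1918 range)


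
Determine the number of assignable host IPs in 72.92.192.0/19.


Host bits = 32 - 19 = 13
Total addresses = 2^13 = 8192
Usable = total - 2 (network and broadcast)
Usable hosts: 8190


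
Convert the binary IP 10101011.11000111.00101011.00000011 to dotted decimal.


10101011 = 171
11000111 = 199
00101011 = 43
00000011 = 3
IP: 171.199.43.3


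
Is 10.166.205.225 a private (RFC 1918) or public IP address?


RFC 1918 private ranges:
  10.0.0.0/8 (10.0.0.0 - 10.255.255.255)
  172.16.0.0/12 (172.16.0.0 - 172.31.255.255)
  192.168.0.0/16 (192.168.0.0 - 192.168.255.255)
Private (in 10.0.0.0/8)


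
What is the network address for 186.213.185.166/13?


IP:   10111010.11010101.10111001.10100110
Mask: 11111111.11111000.00000000.00000000
AND operation:
Net:  10111010.11010000.00000000.00000000
Network: 186.208.0.0/13


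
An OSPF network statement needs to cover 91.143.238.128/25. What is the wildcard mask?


Subnet mask: 255.255.255.128
Wildcard = 255.255.255.255 - subnet mask
255 - 255 = 0
255 - 255 = 0
255 - 255 = 0
255 - 128 = 127
Wildcard: 0.0.0.127


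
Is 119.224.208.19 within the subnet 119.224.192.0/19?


Subnet network: 119.224.192.0
Test IP AND mask: 119.224.192.0
Yes, 119.224.208.19 is in 119.224.192.0/19


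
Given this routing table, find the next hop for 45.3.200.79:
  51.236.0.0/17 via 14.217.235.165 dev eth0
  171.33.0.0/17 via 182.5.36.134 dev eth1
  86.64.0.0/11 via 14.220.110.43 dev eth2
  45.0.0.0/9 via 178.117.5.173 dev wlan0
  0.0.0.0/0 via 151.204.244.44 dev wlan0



Longest prefix match for 45.3.200.79:
  /17 51.236.0.0: no
  /17 171.33.0.0: no
  /11 86.64.0.0: no
  /9 45.0.0.0: MATCH
  /0 0.0.0.0: MATCH
Selected: next-hop 178.117.5.173 via wlan0 (matched /9)


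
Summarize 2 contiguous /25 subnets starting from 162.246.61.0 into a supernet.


Original prefix: /25
Number of subnets: 2 = 2^1
New prefix = 25 - 1 = 24
Supernet: 162.246.61.0/24


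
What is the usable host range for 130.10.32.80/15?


Network: 130.10.0.0
Broadcast: 130.11.255.255
First usable = network + 1
Last usable = broadcast - 1
Range: 130.10.0.1 to 130.11.255.254


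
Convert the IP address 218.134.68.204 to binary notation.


218 = 11011010
134 = 10000110
68 = 01000100
204 = 11001100
Binary: 11011010.10000110.01000100.11001100


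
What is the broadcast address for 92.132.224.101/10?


Network: 92.128.0.0/10
Host bits = 22
Set all host bits to 1:
Broadcast: 92.191.255.255


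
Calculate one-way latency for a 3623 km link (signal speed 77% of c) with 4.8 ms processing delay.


Speed = 0.77 * 3e5 km/s = 231000 km/s
Propagation delay = 3623 / 231000 = 0.0157 s = 15.684 ms
Processing delay = 4.8 ms
Total one-way latency = 20.484 ms


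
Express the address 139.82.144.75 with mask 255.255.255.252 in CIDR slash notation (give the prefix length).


Binary: 11111111.11111111.11111111.11111100
Count leading 1s
Prefix: /30


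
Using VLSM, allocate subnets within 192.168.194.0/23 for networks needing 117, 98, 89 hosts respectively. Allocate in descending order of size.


117 hosts -> /25 (126 usable): 192.168.194.0/25
98 hosts -> /25 (126 usable): 192.168.194.128/25
89 hosts -> /25 (126 usable): 192.168.195.0/25
Allocation: 192.168.194.0/25 (117 hosts, 126 usable); 192.168.194.128/25 (98 hosts, 126 usable); 192.168.195.0/25 (89 hosts, 126 usable)


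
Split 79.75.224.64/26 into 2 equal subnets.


New prefix = 26 + 1 = 27
Each subnet has 32 addresses
  79.75.224.64/27
  79.75.224.96/27
Subnets: 79.75.224.64/27, 79.75.224.96/27


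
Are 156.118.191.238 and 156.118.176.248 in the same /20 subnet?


Mask: 255.255.240.0
156.118.191.238 AND mask = 156.118.176.0
156.118.176.248 AND mask = 156.118.176.0
Yes, same subnet (156.118.176.0)


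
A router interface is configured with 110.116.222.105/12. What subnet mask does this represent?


/12 means 12 network bits, 20 host bits
Binary: 11111111111100000000000000000000
Mask: 255.240.0.0


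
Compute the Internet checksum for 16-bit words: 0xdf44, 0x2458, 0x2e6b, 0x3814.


Sum all words (with carry folding):
+ 0xdf44 = 0xdf44
+ 0x2458 = 0x039d
+ 0x2e6b = 0x3208
+ 0x3814 = 0x6a1c
One's complement: ~0x6a1c
Checksum = 0x95e3


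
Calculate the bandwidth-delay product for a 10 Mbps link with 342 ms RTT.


BDP = bandwidth * RTT
= 10 Mbps * 342 ms
= 10 * 1e6 * 342 / 1000 bits
= 3420000 bits
= 427500 bytes
= 417.4805 KB
BDP = 3420000 bits (427500 bytes)


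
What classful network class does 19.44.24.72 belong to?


First octet: 19
Binary: 00010011
0xxxxxxx -> Class A (1-126)
Class A, default mask 255.0.0.0 (/8)


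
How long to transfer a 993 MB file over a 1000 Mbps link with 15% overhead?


Effective throughput = 1000 * (1 - 15/100) = 850 Mbps
File size in Mb = 993 * 8 = 7944 Mb
Time = 7944 / 850
Time = 9.3459 seconds


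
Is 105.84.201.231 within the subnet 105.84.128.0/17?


Subnet network: 105.84.128.0
Test IP AND mask: 105.84.128.0
Yes, 105.84.201.231 is in 105.84.128.0/17


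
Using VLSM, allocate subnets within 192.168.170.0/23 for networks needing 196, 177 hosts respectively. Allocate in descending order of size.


196 hosts -> /24 (254 usable): 192.168.170.0/24
177 hosts -> /24 (254 usable): 192.168.171.0/24
Allocation: 192.168.170.0/24 (196 hosts, 254 usable); 192.168.171.0/24 (177 hosts, 254 usable)


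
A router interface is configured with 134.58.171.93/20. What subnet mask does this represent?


/20 means 20 network bits, 12 host bits
Binary: 11111111111111111111000000000000
Mask: 255.255.240.0


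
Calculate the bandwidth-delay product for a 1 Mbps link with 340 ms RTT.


BDP = bandwidth * RTT
= 1 Mbps * 340 ms
= 1 * 1e6 * 340 / 1000 bits
= 340000 bits
= 42500 bytes
= 41.5039 KB
BDP = 340000 bits (42500 bytes)


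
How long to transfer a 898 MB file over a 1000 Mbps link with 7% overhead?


Effective throughput = 1000 * (1 - 7/100) = 930.0 Mbps
File size in Mb = 898 * 8 = 7184 Mb
Time = 7184 / 930.0
Time = 7.7247 seconds


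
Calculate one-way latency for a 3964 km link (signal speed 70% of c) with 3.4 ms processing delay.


Speed = 0.7 * 3e5 km/s = 210000 km/s
Propagation delay = 3964 / 210000 = 0.0189 s = 18.8762 ms
Processing delay = 3.4 ms
Total one-way latency = 22.2762 ms


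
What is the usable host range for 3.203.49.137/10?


Network: 3.192.0.0
Broadcast: 3.255.255.255
First usable = network + 1
Last usable = broadcast - 1
Range: 3.192.0.1 to 3.255.255.254


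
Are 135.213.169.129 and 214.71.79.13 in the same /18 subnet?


Mask: 255.255.192.0
135.213.169.129 AND mask = 135.213.128.0
214.71.79.13 AND mask = 214.71.64.0
No, different subnets (135.213.128.0 vs 214.71.64.0)


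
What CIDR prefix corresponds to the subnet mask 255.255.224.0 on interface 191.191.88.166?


Binary: 11111111.11111111.11100000.00000000
Count leading 1s
Prefix: /19


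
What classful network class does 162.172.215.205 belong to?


First octet: 162
Binary: 10100010
10xxxxxx -> Class B (128-191)
Class B, default mask 255.255.0.0 (/16)


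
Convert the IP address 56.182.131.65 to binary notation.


56 = 00111000
182 = 10110110
131 = 10000011
65 = 01000001
Binary: 00111000.10110110.10000011.01000001


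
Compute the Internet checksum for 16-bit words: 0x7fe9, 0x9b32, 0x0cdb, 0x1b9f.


Sum all words (with carry folding):
+ 0x7fe9 = 0x7fe9
+ 0x9b32 = 0x1b1c
+ 0x0cdb = 0x27f7
+ 0x1b9f = 0x4396
One's complement: ~0x4396
Checksum = 0xbc69


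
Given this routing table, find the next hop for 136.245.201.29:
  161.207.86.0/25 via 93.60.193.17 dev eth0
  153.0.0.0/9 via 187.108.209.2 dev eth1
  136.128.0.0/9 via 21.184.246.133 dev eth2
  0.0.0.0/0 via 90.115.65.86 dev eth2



Longest prefix match for 136.245.201.29:
  /25 161.207.86.0: no
  /9 153.0.0.0: no
  /9 136.128.0.0: MATCH
  /0 0.0.0.0: MATCH
Selected: next-hop 21.184.246.133 via eth2 (matched /9)


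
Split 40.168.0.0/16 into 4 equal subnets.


New prefix = 16 + 2 = 18
Each subnet has 16384 addresses
  40.168.0.0/18
  40.168.64.0/18
  40.168.128.0/18
  40.168.192.0/18
Subnets: 40.168.0.0/18, 40.168.64.0/18, 40.168.128.0/18, 40.168.192.0/18


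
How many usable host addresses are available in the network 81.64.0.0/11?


Host bits = 32 - 11 = 21
Total addresses = 2^21 = 2097152
Usable = total - 2 (network and broadcast)
Usable hosts: 2097150


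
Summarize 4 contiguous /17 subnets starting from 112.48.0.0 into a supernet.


Original prefix: /17
Number of subnets: 4 = 2^2
New prefix = 17 - 2 = 15
Supernet: 112.48.0.0/15


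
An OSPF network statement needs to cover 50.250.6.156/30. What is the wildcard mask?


Subnet mask: 255.255.255.252
Wildcard = 255.255.255.255 - subnet mask
255 - 255 = 0
255 - 255 = 0
255 - 255 = 0
255 - 252 = 3
Wildcard: 0.0.0.3


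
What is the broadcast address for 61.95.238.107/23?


Network: 61.95.238.0/23
Host bits = 9
Set all host bits to 1:
Broadcast: 61.95.239.255


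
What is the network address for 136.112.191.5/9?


IP:   10001000.01110000.10111111.00000101
Mask: 11111111.10000000.00000000.00000000
AND operation:
Net:  10001000.00000000.00000000.00000000
Network: 136.0.0.0/9


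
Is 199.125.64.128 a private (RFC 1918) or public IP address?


RFC 1918 private ranges:
  10.0.0.0/8 (10.0.0.0 - 10.255.255.255)
  172.16.0.0/12 (172.16.0.0 - 172.31.255.255)
  192.168.0.0/16 (192.168.0.0 - 192.168.255.255)
Public (not in any RFC 1918 range)


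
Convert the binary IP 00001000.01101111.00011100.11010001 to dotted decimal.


00001000 = 8
01101111 = 111
00011100 = 28
11010001 = 209
IP: 8.111.28.209


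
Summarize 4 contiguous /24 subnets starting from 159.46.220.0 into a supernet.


Original prefix: /24
Number of subnets: 4 = 2^2
New prefix = 24 - 2 = 22
Supernet: 159.46.220.0/22


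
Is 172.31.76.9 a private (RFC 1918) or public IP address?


RFC 1918 private ranges:
  10.0.0.0/8 (10.0.0.0 - 10.255.255.255)
  172.16.0.0/12 (172.16.0.0 - 172.31.255.255)
  192.168.0.0/16 (192.168.0.0 - 192.168.255.255)
Private (in 172.16.0.0/12)


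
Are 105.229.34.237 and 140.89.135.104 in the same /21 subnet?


Mask: 255.255.248.0
105.229.34.237 AND mask = 105.229.32.0
140.89.135.104 AND mask = 140.89.128.0
No, different subnets (105.229.32.0 vs 140.89.128.0)


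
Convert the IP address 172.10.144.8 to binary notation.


172 = 10101100
10 = 00001010
144 = 10010000
8 = 00001000
Binary: 10101100.00001010.10010000.00001000


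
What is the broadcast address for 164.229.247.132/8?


Network: 164.0.0.0/8
Host bits = 24
Set all host bits to 1:
Broadcast: 164.255.255.255


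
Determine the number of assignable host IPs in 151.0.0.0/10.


Host bits = 32 - 10 = 22
Total addresses = 2^22 = 4194304
Usable = total - 2 (network and broadcast)
Usable hosts: 4194302


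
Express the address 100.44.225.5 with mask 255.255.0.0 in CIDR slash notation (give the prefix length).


Binary: 11111111.11111111.00000000.00000000
Count leading 1s
Prefix: /16


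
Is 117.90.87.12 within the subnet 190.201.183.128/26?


Subnet network: 190.201.183.128
Test IP AND mask: 117.90.87.0
No, 117.90.87.12 is not in 190.201.183.128/26


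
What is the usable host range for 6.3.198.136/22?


Network: 6.3.196.0
Broadcast: 6.3.199.255
First usable = network + 1
Last usable = broadcast - 1
Range: 6.3.196.1 to 6.3.199.254


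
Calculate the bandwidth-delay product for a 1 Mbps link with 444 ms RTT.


BDP = bandwidth * RTT
= 1 Mbps * 444 ms
= 1 * 1e6 * 444 / 1000 bits
= 444000 bits
= 55500 bytes
= 54.1992 KB
BDP = 444000 bits (55500 bytes)


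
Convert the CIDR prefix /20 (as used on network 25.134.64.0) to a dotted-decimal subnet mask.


/20 means 20 network bits, 12 host bits
Binary: 11111111111111111111000000000000
Mask: 255.255.240.0


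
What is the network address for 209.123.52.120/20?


IP:   11010001.01111011.00110100.01111000
Mask: 11111111.11111111.11110000.00000000
AND operation:
Net:  11010001.01111011.00110000.00000000
Network: 209.123.48.0/20


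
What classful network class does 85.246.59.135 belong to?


First octet: 85
Binary: 01010101
0xxxxxxx -> Class A (1-126)
Class A, default mask 255.0.0.0 (/8)


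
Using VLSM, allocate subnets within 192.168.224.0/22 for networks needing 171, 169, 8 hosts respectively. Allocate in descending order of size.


171 hosts -> /24 (254 usable): 192.168.224.0/24
169 hosts -> /24 (254 usable): 192.168.225.0/24
8 hosts -> /28 (14 usable): 192.168.226.0/28
Allocation: 192.168.224.0/24 (171 hosts, 254 usable); 192.168.225.0/24 (169 hosts, 254 usable); 192.168.226.0/28 (8 hosts, 14 usable)


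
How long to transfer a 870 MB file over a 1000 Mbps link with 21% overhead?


Effective throughput = 1000 * (1 - 21/100) = 790 Mbps
File size in Mb = 870 * 8 = 6960 Mb
Time = 6960 / 790
Time = 8.8101 seconds


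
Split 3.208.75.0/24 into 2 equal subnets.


New prefix = 24 + 1 = 25
Each subnet has 128 addresses
  3.208.75.0/25
  3.208.75.128/25
Subnets: 3.208.75.0/25, 3.208.75.128/25


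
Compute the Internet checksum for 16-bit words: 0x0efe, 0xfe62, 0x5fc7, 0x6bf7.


Sum all words (with carry folding):
+ 0x0efe = 0x0efe
+ 0xfe62 = 0x0d61
+ 0x5fc7 = 0x6d28
+ 0x6bf7 = 0xd91f
One's complement: ~0xd91f
Checksum = 0x26e0


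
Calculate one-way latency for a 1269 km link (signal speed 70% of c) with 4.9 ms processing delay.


Speed = 0.7 * 3e5 km/s = 210000 km/s
Propagation delay = 1269 / 210000 = 0.006 s = 6.0429 ms
Processing delay = 4.9 ms
Total one-way latency = 10.9429 ms


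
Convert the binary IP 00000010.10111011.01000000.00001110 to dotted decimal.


00000010 = 2
10111011 = 187
01000000 = 64
00001110 = 14
IP: 2.187.64.14


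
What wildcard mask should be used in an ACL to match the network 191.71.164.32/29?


Subnet mask: 255.255.255.248
Wildcard = 255.255.255.255 - subnet mask
255 - 255 = 0
255 - 255 = 0
255 - 255 = 0
255 - 248 = 7
Wildcard: 0.0.0.7


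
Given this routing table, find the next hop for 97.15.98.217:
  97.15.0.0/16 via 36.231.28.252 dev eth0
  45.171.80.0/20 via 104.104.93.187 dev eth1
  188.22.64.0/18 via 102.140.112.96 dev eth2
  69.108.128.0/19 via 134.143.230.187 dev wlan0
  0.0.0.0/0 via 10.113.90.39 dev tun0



Longest prefix match for 97.15.98.217:
  /16 97.15.0.0: MATCH
  /20 45.171.80.0: no
  /18 188.22.64.0: no
  /19 69.108.128.0: no
  /0 0.0.0.0: MATCH
Selected: next-hop 36.231.28.252 via eth0 (matched /16)


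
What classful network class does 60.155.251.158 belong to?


First octet: 60
Binary: 00111100
0xxxxxxx -> Class A (1-126)
Class A, default mask 255.0.0.0 (/8)


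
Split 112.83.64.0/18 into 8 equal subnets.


New prefix = 18 + 3 = 21
Each subnet has 2048 addresses
  112.83.64.0/21
  112.83.72.0/21
  112.83.80.0/21
  112.83.88.0/21
  112.83.96.0/21
  112.83.104.0/21
  112.83.112.0/21
  112.83.120.0/21
Subnets: 112.83.64.0/21, 112.83.72.0/21, 112.83.80.0/21, 112.83.88.0/21, 112.83.96.0/21, 112.83.104.0/21, 112.83.112.0/21, 112.83.120.0/21
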